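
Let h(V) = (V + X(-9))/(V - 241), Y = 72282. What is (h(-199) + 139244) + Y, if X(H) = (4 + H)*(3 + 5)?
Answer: 93071679/440 ≈ 2.1153e+5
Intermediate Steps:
X(H) = 32 + 8*H (X(H) = (4 + H)*8 = 32 + 8*H)
h(V) = (-40 + V)/(-241 + V) (h(V) = (V + (32 + 8*(-9)))/(V - 241) = (V + (32 - 72))/(-241 + V) = (V - 40)/(-241 + V) = (-40 + V)/(-241 + V))
(h(-199) + 139244) + Y = ((-40 - 199)/(-241 - 199) + 139244) + 72282 = (-239/(-440) + 139244) + 72282 = (-1/440*(-239) + 139244) + 72282 = (239/440 + 139244) + 72282 = 61267599/440 + 72282 = 93071679/440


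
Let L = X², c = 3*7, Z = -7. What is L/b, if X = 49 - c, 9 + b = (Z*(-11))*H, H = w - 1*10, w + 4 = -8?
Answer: -784/1703 ≈ -0.46036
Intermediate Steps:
w = -12 (w = -4 - 8 = -12)
H = -22 (H = -12 - 1*10 = -12 - 10 = -22)
c = 21
b = -1703 (b = -9 - 7*(-11)*(-22) = -9 + 77*(-22) = -9 - 1694 = -1703)
X = 28 (X = 49 - 1*21 = 49 - 21 = 28)
L = 784 (L = 28² = 784)
L/b = 784/(-1703) = 784*(-1/1703) = -784/1703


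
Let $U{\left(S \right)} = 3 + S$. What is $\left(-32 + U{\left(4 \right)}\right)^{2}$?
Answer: $625$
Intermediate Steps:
$\left(-32 + U{\left(4 \right)}\right)^{2} = \left(-32 + \left(3 + 4\right)\right)^{2} = \left(-32 + 7\right)^{2} = \left(-25\right)^{2} = 625$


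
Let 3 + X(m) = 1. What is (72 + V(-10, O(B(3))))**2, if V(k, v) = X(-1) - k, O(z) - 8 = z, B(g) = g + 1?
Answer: 6400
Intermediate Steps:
B(g) = 1 + g
X(m) = -2 (X(m) = -3 + 1 = -2)
O(z) = 8 + z
V(k, v) = -2 - k
(72 + V(-10, O(B(3))))**2 = (72 + (-2 - 1*(-10)))**2 = (72 + (-2 + 10))**2 = (72 + 8)**2 = 80**2 = 6400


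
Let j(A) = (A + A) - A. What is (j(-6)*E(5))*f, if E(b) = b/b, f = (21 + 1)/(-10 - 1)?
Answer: 12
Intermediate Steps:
f = -2 (f = 22/(-11) = 22*(-1/11) = -2)
j(A) = A (j(A) = 2*A - A = A)
E(b) = 1
(j(-6)*E(5))*f = -6*1*(-2) = -6*(-2) = 12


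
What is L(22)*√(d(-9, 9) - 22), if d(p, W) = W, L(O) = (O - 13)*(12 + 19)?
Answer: 279*I*√13 ≈ 1005.9*I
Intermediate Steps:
L(O) = -403 + 31*O (L(O) = (-13 + O)*31 = -403 + 31*O)
L(22)*√(d(-9, 9) - 22) = (-403 + 31*22)*√(9 - 22) = (-403 + 682)*√(-13) = 279*(I*√13) = 279*I*√13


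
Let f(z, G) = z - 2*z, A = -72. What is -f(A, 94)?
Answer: -72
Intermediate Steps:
f(z, G) = -z
-f(A, 94) = -(-1)*(-72) = -1*72 = -72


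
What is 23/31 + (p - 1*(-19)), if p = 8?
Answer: 860/31 ≈ 27.742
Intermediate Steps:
23/31 + (p - 1*(-19)) = 23/31 + (8 - 1*(-19)) = (1/31)*23 + (8 + 19) = 23/31 + 27 = 860/31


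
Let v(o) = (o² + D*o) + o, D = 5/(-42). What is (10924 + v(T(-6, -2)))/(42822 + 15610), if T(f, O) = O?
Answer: 229451/1227072 ≈ 0.18699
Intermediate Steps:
D = -5/42 (D = 5*(-1/42) = -5/42 ≈ -0.11905)
v(o) = o² + 37*o/42 (v(o) = (o² - 5*o/42) + o = o² + 37*o/42)
(10924 + v(T(-6, -2)))/(42822 + 15610) = (10924 + (1/42)*(-2)*(37 + 42*(-2)))/(42822 + 15610) = (10924 + (1/42)*(-2)*(37 - 84))/58432 = (10924 + (1/42)*(-2)*(-47))*(1/58432) = (10924 + 47/21)*(1/58432) = (229451/21)*(1/58432) = 229451/1227072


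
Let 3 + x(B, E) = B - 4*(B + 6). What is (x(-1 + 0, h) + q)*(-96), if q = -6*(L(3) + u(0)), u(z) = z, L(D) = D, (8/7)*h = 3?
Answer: 4032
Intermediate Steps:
h = 21/8 (h = (7/8)*3 = 21/8 ≈ 2.6250)
x(B, E) = -27 - 3*B (x(B, E) = -3 + (B - 4*(B + 6)) = -3 + (B - 4*(6 + B)) = -3 + (B - (24 + 4*B)) = -3 + (B + (-24 - 4*B)) = -3 + (-24 - 3*B) = -27 - 3*B)
q = -18 (q = -6*(3 + 0) = -6*3 = -18)
(x(-1 + 0, h) + q)*(-96) = ((-27 - 3*(-1 + 0)) - 18)*(-96) = ((-27 - 3*(-1)) - 18)*(-96) = ((-27 + 3) - 18)*(-96) = (-24 - 18)*(-96) = -42*(-96) = 4032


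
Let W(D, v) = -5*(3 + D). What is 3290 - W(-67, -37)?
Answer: 2970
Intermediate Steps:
W(D, v) = -15 - 5*D
3290 - W(-67, -37) = 3290 - (-15 - 5*(-67)) = 3290 - (-15 + 335) = 3290 - 1*320 = 3290 - 320 = 2970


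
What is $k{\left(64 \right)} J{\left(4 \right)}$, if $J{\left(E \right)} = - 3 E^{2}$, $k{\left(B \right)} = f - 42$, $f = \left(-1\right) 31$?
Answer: $3504$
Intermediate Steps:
$f = -31$
$k{\left(B \right)} = -73$ ($k{\left(B \right)} = -31 - 42 = -73$)
$k{\left(64 \right)} J{\left(4 \right)} = - 73 \left(- 3 \cdot 4^{2}\right) = - 73 \left(\left(-3\right) 16\right) = \left(-73\right) \left(-48\right) = 3504$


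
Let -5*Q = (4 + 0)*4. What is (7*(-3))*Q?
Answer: 336/5 ≈ 67.200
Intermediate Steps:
Q = -16/5 (Q = -(4 + 0)*4/5 = -4*4/5 = -⅕*16 = -16/5 ≈ -3.2000)
(7*(-3))*Q = (7*(-3))*(-16/5) = -21*(-16/5) = 336/5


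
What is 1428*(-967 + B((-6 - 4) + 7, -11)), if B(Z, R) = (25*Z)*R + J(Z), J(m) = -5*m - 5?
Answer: -188496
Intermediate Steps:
J(m) = -5 - 5*m
B(Z, R) = -5 - 5*Z + 25*R*Z (B(Z, R) = (25*Z)*R + (-5 - 5*Z) = 25*R*Z + (-5 - 5*Z) = -5 - 5*Z + 25*R*Z)
1428*(-967 + B((-6 - 4) + 7, -11)) = 1428*(-967 + (-5 - 5*((-6 - 4) + 7) + 25*(-11)*((-6 - 4) + 7))) = 1428*(-967 + (-5 - 5*(-10 + 7) + 25*(-11)*(-10 + 7))) = 1428*(-967 + (-5 - 5*(-3) + 25*(-11)*(-3))) = 1428*(-967 + (-5 + 15 + 825)) = 1428*(-967 + 835) = 1428*(-132) = -188496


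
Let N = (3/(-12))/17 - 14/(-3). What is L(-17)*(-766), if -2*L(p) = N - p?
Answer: 1691711/204 ≈ 8292.7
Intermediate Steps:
N = 949/204 (N = (3*(-1/12))*(1/17) - 14*(-⅓) = -¼*1/17 + 14/3 = -1/68 + 14/3 = 949/204 ≈ 4.6520)
L(p) = -949/408 + p/2 (L(p) = -(949/204 - p)/2 = -949/408 + p/2)
L(-17)*(-766) = (-949/408 + (½)*(-17))*(-766) = (-949/408 - 17/2)*(-766) = -4417/408*(-766) = 1691711/204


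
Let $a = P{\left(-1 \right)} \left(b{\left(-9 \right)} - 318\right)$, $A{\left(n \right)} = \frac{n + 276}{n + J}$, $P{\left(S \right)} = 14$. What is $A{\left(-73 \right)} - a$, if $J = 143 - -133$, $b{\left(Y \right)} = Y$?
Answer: $4579$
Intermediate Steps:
$J = 276$ ($J = 143 + 133 = 276$)
$A{\left(n \right)} = 1$ ($A{\left(n \right)} = \frac{n + 276}{n + 276} = \frac{276 + n}{276 + n} = 1$)
$a = -4578$ ($a = 14 \left(-9 - 318\right) = 14 \left(-327\right) = -4578$)
$A{\left(-73 \right)} - a = 1 - -4578 = 1 + 4578 = 4579$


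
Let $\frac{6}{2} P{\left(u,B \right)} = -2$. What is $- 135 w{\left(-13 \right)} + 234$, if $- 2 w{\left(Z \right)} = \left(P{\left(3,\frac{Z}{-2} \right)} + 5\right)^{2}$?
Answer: $\frac{3003}{2} \approx 1501.5$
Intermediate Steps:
$P{\left(u,B \right)} = - \frac{2}{3}$ ($P{\left(u,B \right)} = \frac{1}{3} \left(-2\right) = - \frac{2}{3}$)
$w{\left(Z \right)} = - \frac{169}{18}$ ($w{\left(Z \right)} = - \frac{\left(- \frac{2}{3} + 5\right)^{2}}{2} = - \frac{\left(\frac{13}{3}\right)^{2}}{2} = \left(- \frac{1}{2}\right) \frac{169}{9} = - \frac{169}{18}$)
$- 135 w{\left(-13 \right)} + 234 = \left(-135\right) \left(- \frac{169}{18}\right) + 234 = \frac{2535}{2} + 234 = \frac{3003}{2}$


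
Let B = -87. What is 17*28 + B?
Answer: 389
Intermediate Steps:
17*28 + B = 17*28 - 87 = 476 - 87 = 389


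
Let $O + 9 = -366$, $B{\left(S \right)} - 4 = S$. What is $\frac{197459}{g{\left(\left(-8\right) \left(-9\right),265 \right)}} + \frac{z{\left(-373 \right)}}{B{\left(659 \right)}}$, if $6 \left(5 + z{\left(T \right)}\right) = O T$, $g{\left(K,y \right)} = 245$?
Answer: $\frac{273251309}{324870} \approx 841.11$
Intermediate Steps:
$B{\left(S \right)} = 4 + S$
$O = -375$ ($O = -9 - 366 = -375$)
$z{\left(T \right)} = -5 - \frac{125 T}{2}$ ($z{\left(T \right)} = -5 + \frac{\left(-375\right) T}{6} = -5 - \frac{125 T}{2}$)
$\frac{197459}{g{\left(\left(-8\right) \left(-9\right),265 \right)}} + \frac{z{\left(-373 \right)}}{B{\left(659 \right)}} = \frac{197459}{245} + \frac{-5 - - \frac{46625}{2}}{4 + 659} = 197459 \cdot \frac{1}{245} + \frac{-5 + \frac{46625}{2}}{663} = \frac{197459}{245} + \frac{46615}{2} \cdot \frac{1}{663} = \frac{197459}{245} + \frac{46615}{1326} = \frac{273251309}{324870}$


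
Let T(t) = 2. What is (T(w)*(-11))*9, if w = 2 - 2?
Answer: -198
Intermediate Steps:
w = 0
(T(w)*(-11))*9 = (2*(-11))*9 = -22*9 = -198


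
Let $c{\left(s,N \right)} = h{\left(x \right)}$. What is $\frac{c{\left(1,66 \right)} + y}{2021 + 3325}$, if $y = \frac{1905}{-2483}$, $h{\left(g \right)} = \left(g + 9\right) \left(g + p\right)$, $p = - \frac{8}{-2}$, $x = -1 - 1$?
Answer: $\frac{2987}{1206738} \approx 0.0024753$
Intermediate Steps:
$x = -2$ ($x = -1 - 1 = -2$)
$p = 4$ ($p = \left(-8\right) \left(- \frac{1}{2}\right) = 4$)
$h{\left(g \right)} = \left(4 + g\right) \left(9 + g\right)$ ($h{\left(g \right)} = \left(g + 9\right) \left(g + 4\right) = \left(9 + g\right) \left(4 + g\right) = \left(4 + g\right) \left(9 + g\right)$)
$y = - \frac{1905}{2483}$ ($y = 1905 \left(- \frac{1}{2483}\right) = - \frac{1905}{2483} \approx -0.76722$)
$c{\left(s,N \right)} = 14$ ($c{\left(s,N \right)} = 36 + \left(-2\right)^{2} + 13 \left(-2\right) = 36 + 4 - 26 = 14$)
$\frac{c{\left(1,66 \right)} + y}{2021 + 3325} = \frac{14 - \frac{1905}{2483}}{2021 + 3325} = \frac{32857}{2483 \cdot 5346} = \frac{32857}{2483} \cdot \frac{1}{5346} = \frac{2987}{1206738}$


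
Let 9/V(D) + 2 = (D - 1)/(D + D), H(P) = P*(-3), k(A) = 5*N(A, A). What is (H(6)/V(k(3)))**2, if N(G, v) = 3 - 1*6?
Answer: 1936/225 ≈ 8.6044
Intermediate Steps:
N(G, v) = -3 (N(G, v) = 3 - 6 = -3)
k(A) = -15 (k(A) = 5*(-3) = -15)
H(P) = -3*P
V(D) = 9/(-2 + (-1 + D)/(2*D)) (V(D) = 9/(-2 + (D - 1)/(D + D)) = 9/(-2 + (-1 + D)/((2*D))) = 9/(-2 + (-1 + D)*(1/(2*D))) = 9/(-2 + (-1 + D)/(2*D)))
(H(6)/V(k(3)))**2 = ((-3*6)/((-18*(-15)/(1 + 3*(-15)))))**2 = (-18/((-18*(-15)/(1 - 45))))**2 = (-18/((-18*(-15)/(-44))))**2 = (-18/((-18*(-15)*(-1/44))))**2 = (-18/(-135/22))**2 = (-18*(-22/135))**2 = (44/15)**2 = 1936/225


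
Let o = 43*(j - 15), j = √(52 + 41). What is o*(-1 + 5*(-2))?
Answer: 7095 - 473*√93 ≈ 2533.6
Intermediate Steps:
j = √93 ≈ 9.6436
o = -645 + 43*√93 (o = 43*(√93 - 15) = 43*(-15 + √93) = -645 + 43*√93 ≈ -230.32)
o*(-1 + 5*(-2)) = (-645 + 43*√93)*(-1 + 5*(-2)) = (-645 + 43*√93)*(-1 - 10) = (-645 + 43*√93)*(-11) = 7095 - 473*√93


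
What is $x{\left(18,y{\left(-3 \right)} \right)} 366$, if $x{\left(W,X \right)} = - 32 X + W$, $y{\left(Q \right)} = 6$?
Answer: $-63684$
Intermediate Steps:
$x{\left(W,X \right)} = W - 32 X$
$x{\left(18,y{\left(-3 \right)} \right)} 366 = \left(18 - 192\right) 366 = \left(-174\right) 366 = -63684$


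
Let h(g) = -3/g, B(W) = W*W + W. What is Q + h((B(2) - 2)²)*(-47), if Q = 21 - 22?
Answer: 125/16 ≈ 7.8125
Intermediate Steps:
B(W) = W + W² (B(W) = W² + W = W + W²)
Q = -1
Q + h((B(2) - 2)²)*(-47) = -1 - 3/(2*(1 + 2) - 2)²*(-47) = -1 - 3/(2*3 - 2)²*(-47) = -1 - 3/(6 - 2)²*(-47) = -1 - 3/(4²)*(-47) = -1 - 3/16*(-47) = -1 + 141/16 = 125/16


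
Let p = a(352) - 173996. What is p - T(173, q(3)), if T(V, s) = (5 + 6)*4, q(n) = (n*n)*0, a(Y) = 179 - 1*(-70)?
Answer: -173791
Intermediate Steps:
a(Y) = 249 (a(Y) = 179 + 70 = 249)
q(n) = 0 (q(n) = n**2*0 = 0)
T(V, s) = 44 (T(V, s) = 11*4 = 44)
p = -173747 (p = 249 - 173996 = -173747)
p - T(173, q(3)) = -173747 - 1*44 = -173747 - 44 = -173791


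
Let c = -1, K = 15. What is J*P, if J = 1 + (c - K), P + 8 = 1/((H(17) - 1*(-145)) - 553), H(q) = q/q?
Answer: 48855/407 ≈ 120.04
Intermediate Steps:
H(q) = 1
P = -3257/407 (P = -8 + 1/((1 - 1*(-145)) - 553) = -8 + 1/((1 + 145) - 553) = -8 + 1/(146 - 553) = -8 + 1/(-407) = -8 - 1/407 = -3257/407 ≈ -8.0025)
J = -15 (J = 1 + (-1 - 1*15) = 1 + (-1 - 15) = 1 - 16 = -15)
J*P = -15*(-3257/407) = 48855/407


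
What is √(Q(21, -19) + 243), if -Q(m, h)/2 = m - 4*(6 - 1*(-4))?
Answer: √281 ≈ 16.763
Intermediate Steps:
Q(m, h) = 80 - 2*m (Q(m, h) = -2*(m - 4*(6 - 1*(-4))) = -2*(m - 4*(6 + 4)) = -2*(m - 4*10) = -2*(m - 40) = -2*(-40 + m) = 80 - 2*m)
√(Q(21, -19) + 243) = √((80 - 2*21) + 243) = √((80 - 42) + 243) = √(38 + 243) = √281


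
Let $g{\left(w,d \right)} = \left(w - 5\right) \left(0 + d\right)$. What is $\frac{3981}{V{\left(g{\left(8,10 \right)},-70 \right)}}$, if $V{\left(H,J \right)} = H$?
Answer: $\frac{1327}{10} \approx 132.7$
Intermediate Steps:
$g{\left(w,d \right)} = d \left(-5 + w\right)$ ($g{\left(w,d \right)} = \left(-5 + w\right) d = d \left(-5 + w\right)$)
$\frac{3981}{V{\left(g{\left(8,10 \right)},-70 \right)}} = \frac{3981}{10 \left(-5 + 8\right)} = \frac{3981}{10 \cdot 3} = \frac{3981}{30} = 3981 \cdot \frac{1}{30} = \frac{1327}{10}$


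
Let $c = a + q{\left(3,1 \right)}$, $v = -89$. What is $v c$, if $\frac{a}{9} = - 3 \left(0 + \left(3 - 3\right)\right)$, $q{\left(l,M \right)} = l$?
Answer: $-267$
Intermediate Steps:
$a = 0$ ($a = 9 \left(- 3 \left(0 + \left(3 - 3\right)\right)\right) = 9 \left(- 3 \left(0 + 0\right)\right) = 9 \left(\left(-3\right) 0\right) = 9 \cdot 0 = 0$)
$c = 3$ ($c = 0 + 3 = 3$)
$v c = \left(-89\right) 3 = -267$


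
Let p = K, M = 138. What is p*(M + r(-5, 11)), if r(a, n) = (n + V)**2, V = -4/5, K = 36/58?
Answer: 108918/725 ≈ 150.23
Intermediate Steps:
K = 18/29 (K = 36*(1/58) = 18/29 ≈ 0.62069)
p = 18/29 ≈ 0.62069
V = -4/5 (V = -4*1/5 = -4/5 ≈ -0.80000)
r(a, n) = (-4/5 + n)**2 (r(a, n) = (n - 4/5)**2 = (-4/5 + n)**2)
p*(M + r(-5, 11)) = 18*(138 + (-4 + 5*11)**2/25)/29 = 18*(138 + (-4 + 55)**2/25)/29 = 18*(138 + (1/25)*51**2)/29 = 18*(138 + (1/25)*2601)/29 = 18*(138 + 2601/25)/29 = (18/29)*(6051/25) = 108918/725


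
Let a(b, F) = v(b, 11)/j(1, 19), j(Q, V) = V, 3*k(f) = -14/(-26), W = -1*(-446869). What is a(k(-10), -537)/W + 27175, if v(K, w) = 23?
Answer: 230729636448/8490511 ≈ 27175.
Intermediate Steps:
W = 446869
k(f) = 7/39 (k(f) = (-14/(-26))/3 = (-14*(-1/26))/3 = (1/3)*(7/13) = 7/39)
a(b, F) = 23/19
a(k(-10), -537)/W + 27175 = (23/19)/446869 + 27175 = (23/19)*(1/446869) + 27175 = 23/8490511 + 27175 = 230729636448/8490511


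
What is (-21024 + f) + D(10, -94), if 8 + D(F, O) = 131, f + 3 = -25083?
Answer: -45987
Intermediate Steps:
f = -25086 (f = -3 - 25083 = -25086)
D(F, O) = 123 (D(F, O) = -8 + 131 = 123)
(-21024 + f) + D(10, -94) = (-21024 - 25086) + 123 = -46110 + 123 = -45987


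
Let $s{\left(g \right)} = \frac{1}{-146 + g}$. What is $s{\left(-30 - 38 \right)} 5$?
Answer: $- \frac{5}{214} \approx -0.023364$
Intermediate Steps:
$s{\left(-30 - 38 \right)} 5 = \frac{1}{-146 - 68} \cdot 5 = \frac{1}{-214} \cdot 5 = \left(- \frac{1}{214}\right) 5 = - \frac{5}{214}$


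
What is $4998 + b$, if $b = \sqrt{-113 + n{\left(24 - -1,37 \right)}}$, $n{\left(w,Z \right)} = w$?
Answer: $4998 + 2 i \sqrt{22} \approx 4998.0 + 9.3808 i$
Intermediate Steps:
$b = 2 i \sqrt{22}$ ($b = \sqrt{-113 + \left(24 - -1\right)} = \sqrt{-113 + \left(24 + 1\right)} = \sqrt{-113 + 25} = \sqrt{-88} = 2 i \sqrt{22} \approx 9.3808 i$)
$4998 + b = 4998 + 2 i \sqrt{22}$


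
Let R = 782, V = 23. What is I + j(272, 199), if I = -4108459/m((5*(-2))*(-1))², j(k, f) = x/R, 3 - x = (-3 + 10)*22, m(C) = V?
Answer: -139691079/17986 ≈ -7766.7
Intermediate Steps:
m(C) = 23
x = -151 (x = 3 - (-3 + 10)*22 = 3 - 7*22 = 3 - 1*154 = 3 - 154 = -151)
j(k, f) = -151/782
I = -4108459/529 (I = -4108459/(23²) = -4108459/529 ≈ -7766.5)
I + j(272, 199) = -4108459/529 - 151/782 = -139691079/17986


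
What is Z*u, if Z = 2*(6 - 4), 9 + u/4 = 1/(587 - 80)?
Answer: -72992/507 ≈ -143.97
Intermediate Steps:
u = -18248/507 (u = -36 + 4/(587 - 80) = -36 + 4/507 = -18248/507 ≈ -35.992)
Z = 4 (Z = 2*2 = 4)
Z*u = 4*(-18248/507) = -72992/507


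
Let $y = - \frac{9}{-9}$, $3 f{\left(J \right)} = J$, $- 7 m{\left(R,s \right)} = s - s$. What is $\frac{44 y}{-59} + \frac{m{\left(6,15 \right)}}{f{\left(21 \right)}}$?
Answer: $- \frac{44}{59} \approx -0.74576$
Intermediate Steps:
$m{\left(R,s \right)} = 0$ ($m{\left(R,s \right)} = - \frac{s - s}{7} = \left(- \frac{1}{7}\right) 0 = 0$)
$f{\left(J \right)} = \frac{J}{3}$
$y = 1$ ($y = \left(-9\right) \left(- \frac{1}{9}\right) = 1$)
$\frac{44 y}{-59} + \frac{m{\left(6,15 \right)}}{f{\left(21 \right)}} = \frac{44 \cdot 1}{-59} + \frac{0}{\frac{1}{3} \cdot 21} = 44 \left(- \frac{1}{59}\right) + \frac{0}{7} = - \frac{44}{59} + 0 \cdot \frac{1}{7} = - \frac{44}{59} + 0 = - \frac{44}{59}$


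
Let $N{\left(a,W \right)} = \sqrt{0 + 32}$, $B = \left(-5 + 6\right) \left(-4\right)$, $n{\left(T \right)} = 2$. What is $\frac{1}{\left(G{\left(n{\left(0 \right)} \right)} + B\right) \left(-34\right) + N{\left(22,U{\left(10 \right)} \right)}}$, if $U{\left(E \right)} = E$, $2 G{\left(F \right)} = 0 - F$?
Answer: $\frac{85}{14434} - \frac{\sqrt{2}}{7217} \approx 0.0056929$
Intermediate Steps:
$G{\left(F \right)} = - \frac{F}{2}$ ($G{\left(F \right)} = \frac{0 - F}{2} = \frac{\left(-1\right) F}{2} = - \frac{F}{2}$)
$B = -4$ ($B = 1 \left(-4\right) = -4$)
$N{\left(a,W \right)} = 4 \sqrt{2}$ ($N{\left(a,W \right)} = \sqrt{32} = 4 \sqrt{2}$)
$\frac{1}{\left(G{\left(n{\left(0 \right)} \right)} + B\right) \left(-34\right) + N{\left(22,U{\left(10 \right)} \right)}} = \frac{1}{\left(\left(- \frac{1}{2}\right) 2 - 4\right) \left(-34\right) + 4 \sqrt{2}} = \frac{1}{\left(-1 - 4\right) \left(-34\right) + 4 \sqrt{2}} = \frac{1}{\left(-5\right) \left(-34\right) + 4 \sqrt{2}} = \frac{1}{170 + 4 \sqrt{2}}$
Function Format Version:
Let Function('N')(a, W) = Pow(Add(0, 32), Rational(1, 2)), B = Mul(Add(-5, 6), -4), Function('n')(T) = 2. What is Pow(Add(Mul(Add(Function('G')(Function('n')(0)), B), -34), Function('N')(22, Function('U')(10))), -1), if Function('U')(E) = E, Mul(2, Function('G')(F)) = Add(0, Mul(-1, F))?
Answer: Add(Rational(85, 14434), Mul(Rational(-1, 7217), Pow(2, Rational(1, 2)))) ≈ 0.0056929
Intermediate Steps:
Function('G')(F) = Mul(Rational(-1, 2), F) (Function('G')(F) = Mul(Rational(1, 2), Add(0, Mul(-1, F))) = Mul(Rational(1, 2), Mul(-1, F)) = Mul(Rational(-1, 2), F))
B = -4 (B = Mul(1, -4) = -4)
Function('N')(a, W) = Mul(4, Pow(2, Rational(1, 2))) (Function('N')(a, W) = Pow(32, Rational(1, 2)) = Mul(4, Pow(2, Rational(1, 2))))
Pow(Add(Mul(Add(Function('G')(Function('n')(0)), B), -34), Function('N')(22, Function('U')(10))), -1) = Pow(Add(Mul(Add(Mul(Rational(-1, 2), 2), -4), -34), Mul(4, Pow(2, Rational(1, 2)))), -1) = Pow(Add(Mul(Add(-1, -4), -34), Mul(4, Pow(2, Rational(1, 2)))), -1) = Pow(Add(Mul(-5, -34), Mul(4, Pow(2, Rational(1, 2)))), -1) = Pow(Add(170, Mul(4, Pow(2, Rational(1, 2)))), -1)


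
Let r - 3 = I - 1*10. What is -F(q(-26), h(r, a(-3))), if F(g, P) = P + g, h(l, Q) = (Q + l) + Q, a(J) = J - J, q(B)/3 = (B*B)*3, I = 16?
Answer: -6093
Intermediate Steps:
q(B) = 9*B² (q(B) = 3*((B*B)*3) = 3*(B²*3) = 3*(3*B²) = 9*B²)
a(J) = 0
r = 9 (r = 3 + (16 - 1*10) = 3 + (16 - 10) = 3 + 6 = 9)
h(l, Q) = l + 2*Q
-F(q(-26), h(r, a(-3))) = -((9 + 2*0) + 9*(-26)²) = -((9 + 0) + 9*676) = -(9 + 6084) = -1*6093 = -6093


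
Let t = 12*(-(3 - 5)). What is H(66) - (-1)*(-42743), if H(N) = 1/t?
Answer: -1025831/24 ≈ -42743.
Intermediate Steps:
t = 24 (t = 12*(-1*(-2)) = 12*2 = 24)
H(N) = 1/24
H(66) - (-1)*(-42743) = 1/24 - (-1)*(-42743) = 1/24 - 1*42743 = 1/24 - 42743 = -1025831/24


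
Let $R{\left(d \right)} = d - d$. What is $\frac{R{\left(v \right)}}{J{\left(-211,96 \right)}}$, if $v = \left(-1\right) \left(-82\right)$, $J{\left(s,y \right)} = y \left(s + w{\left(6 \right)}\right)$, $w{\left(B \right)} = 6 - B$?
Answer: $0$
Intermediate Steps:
$J{\left(s,y \right)} = s y$ ($J{\left(s,y \right)} = y \left(s + \left(6 - 6\right)\right) = y \left(s + 0\right) = y s = s y$)
$v = 82$
$R{\left(d \right)} = 0$
$\frac{R{\left(v \right)}}{J{\left(-211,96 \right)}} = \frac{0}{\left(-211\right) 96} = \frac{0}{-20256} = 0 \left(- \frac{1}{20256}\right) = 0$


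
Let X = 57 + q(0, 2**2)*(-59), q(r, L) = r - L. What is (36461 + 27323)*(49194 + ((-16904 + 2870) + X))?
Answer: 2261334152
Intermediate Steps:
X = 293 (X = 57 + (0 - 1*2**2)*(-59) = 57 + (0 - 1*4)*(-59) = 57 + (0 - 4)*(-59) = 57 - 4*(-59) = 57 + 236 = 293)
(36461 + 27323)*(49194 + ((-16904 + 2870) + X)) = (36461 + 27323)*(49194 + ((-16904 + 2870) + 293)) = 63784*(49194 + (-14034 + 293)) = 63784*(49194 - 13741) = 63784*35453 = 2261334152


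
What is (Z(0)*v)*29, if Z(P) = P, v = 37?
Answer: 0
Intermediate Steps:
(Z(0)*v)*29 = (0*37)*29 = 0*29 = 0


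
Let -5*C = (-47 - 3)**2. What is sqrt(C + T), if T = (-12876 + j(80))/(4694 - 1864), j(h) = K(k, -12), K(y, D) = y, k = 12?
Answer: 2*I*sqrt(252553445)/1415 ≈ 22.462*I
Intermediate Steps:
j(h) = 12
C = -500 (C = -(-47 - 3)**2/5 = -1/5*(-50)**2 = -1/5*2500 = -500)
T = -6432/1415 (T = (-12876 + 12)/(4694 - 1864) = -12864/2830 = -12864*1/2830 = -6432/1415 ≈ -4.5456)
sqrt(C + T) = sqrt(-500 - 6432/1415) = sqrt(-713932/1415) = 2*I*sqrt(252553445)/1415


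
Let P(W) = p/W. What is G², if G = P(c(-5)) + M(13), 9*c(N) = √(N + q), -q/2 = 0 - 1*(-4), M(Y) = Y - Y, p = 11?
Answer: -9801/13 ≈ -753.92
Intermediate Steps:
M(Y) = 0
q = -8 (q = -2*(0 - 1*(-4)) = -2*(0 + 4) = -2*4 = -8)
c(N) = √(-8 + N)/9 (c(N) = √(N - 8)/9 = √(-8 + N)/9)
P(W) = 11/W
G = -99*I*√13/13 (G = 11/((√(-8 - 5)/9)) + 0 = 11/((√(-13)/9)) + 0 = 11/(((I*√13)/9)) + 0 = 11/((I*√13/9)) + 0 = 11*(-9*I*√13/13) + 0 = -99*I*√13/13 + 0 = -99*I*√13/13 ≈ -27.458*I)
G² = (-99*I*√13/13)² = -9801/13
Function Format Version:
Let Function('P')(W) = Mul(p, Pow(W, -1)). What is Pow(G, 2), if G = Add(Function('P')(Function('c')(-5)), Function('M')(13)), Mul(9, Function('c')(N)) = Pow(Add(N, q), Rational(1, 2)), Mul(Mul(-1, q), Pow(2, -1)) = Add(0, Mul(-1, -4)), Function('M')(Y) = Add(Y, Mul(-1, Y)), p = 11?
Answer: Rational(-9801, 13) ≈ -753.92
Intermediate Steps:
Function('M')(Y) = 0
q = -8 (q = Mul(-2, Add(0, Mul(-1, -4))) = Mul(-2, Add(0, 4)) = Mul(-2, 4) = -8)
Function('c')(N) = Mul(Rational(1, 9), Pow(Add(-8, N), Rational(1, 2))) (Function('c')(N) = Mul(Rational(1, 9), Pow(Add(N, -8), Rational(1, 2))) = Mul(Rational(1, 9), Pow(Add(-8, N), Rational(1, 2))))
Function('P')(W) = Mul(11, Pow(W, -1))
G = Mul(Rational(-99, 13), I, Pow(13, Rational(1, 2))) (G = Add(Mul(11, Pow(Mul(Rational(1, 9), Pow(Add(-8, -5), Rational(1, 2))), -1)), 0) = Add(Mul(11, Pow(Mul(Rational(1, 9), Pow(-13, Rational(1, 2))), -1)), 0) = Add(Mul(11, Pow(Mul(Rational(1, 9), Mul(I, Pow(13, Rational(1, 2)))), -1)), 0) = Add(Mul(11, Pow(Mul(Rational(1, 9), I, Pow(13, Rational(1, 2))), -1)), 0) = Add(Mul(11, Mul(Rational(-9, 13), I, Pow(13, Rational(1, 2)))), 0) = Add(Mul(Rational(-99, 13), I, Pow(13, Rational(1, 2))), 0) = Mul(Rational(-99, 13), I, Pow(13, Rational(1, 2))) ≈ Mul(-27.458, I))
Pow(G, 2) = Pow(Mul(Rational(-99, 13), I, Pow(13, Rational(1, 2))), 2) = Rational(-9801, 13)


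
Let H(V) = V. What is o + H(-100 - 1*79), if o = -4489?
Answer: -4668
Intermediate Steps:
o + H(-100 - 1*79) = -4489 + (-100 - 1*79) = -4489 + (-100 - 79) = -4489 - 179 = -4668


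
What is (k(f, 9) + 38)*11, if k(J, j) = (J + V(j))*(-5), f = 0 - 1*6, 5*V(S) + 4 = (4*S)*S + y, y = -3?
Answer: -2739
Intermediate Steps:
V(S) = -7/5 + 4*S²/5 (V(S) = -⅘ + ((4*S)*S - 3)/5 = -⅘ + (4*S² - 3)/5 = -⅘ + (-3 + 4*S²)/5 = -⅘ + (-⅗ + 4*S²/5) = -7/5 + 4*S²/5)
f = -6 (f = 0 - 6 = -6)
k(J, j) = 7 - 5*J - 4*j² (k(J, j) = (J + (-7/5 + 4*j²/5))*(-5) = (-7/5 + J + 4*j²/5)*(-5) = 7 - 5*J - 4*j²)
(k(f, 9) + 38)*11 = ((7 - 5*(-6) - 4*9²) + 38)*11 = ((7 + 30 - 4*81) + 38)*11 = ((7 + 30 - 324) + 38)*11 = (-287 + 38)*11 = -249*11 = -2739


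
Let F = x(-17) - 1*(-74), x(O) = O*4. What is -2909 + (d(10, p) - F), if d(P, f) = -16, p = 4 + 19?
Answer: -2931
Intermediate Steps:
x(O) = 4*O
p = 23
F = 6 (F = 4*(-17) - 1*(-74) = -68 + 74 = 6)
-2909 + (d(10, p) - F) = -2909 + (-16 - 1*6) = -2909 + (-16 - 6) = -2909 - 22 = -2931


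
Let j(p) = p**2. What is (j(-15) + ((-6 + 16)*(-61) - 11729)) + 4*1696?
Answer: -5330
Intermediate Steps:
(j(-15) + ((-6 + 16)*(-61) - 11729)) + 4*1696 = ((-15)**2 + ((-6 + 16)*(-61) - 11729)) + 4*1696 = (225 + (10*(-61) - 11729)) + 6784 = (225 + (-610 - 11729)) + 6784 = (225 - 12339) + 6784 = -12114 + 6784 = -5330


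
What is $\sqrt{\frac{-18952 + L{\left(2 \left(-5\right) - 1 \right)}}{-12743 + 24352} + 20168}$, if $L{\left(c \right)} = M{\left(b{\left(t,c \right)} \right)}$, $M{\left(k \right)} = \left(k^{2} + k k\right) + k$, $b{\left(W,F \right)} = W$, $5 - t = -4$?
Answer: $\frac{\sqrt{2717800763379}}{11609} \approx 142.01$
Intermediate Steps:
$t = 9$ ($t = 5 - -4 = 5 + 4 = 9$)
$M{\left(k \right)} = k + 2 k^{2}$ ($M{\left(k \right)} = \left(k^{2} + k^{2}\right) + k = 2 k^{2} + k = k + 2 k^{2}$)
$L{\left(c \right)} = 171$ ($L{\left(c \right)} = 9 \left(1 + 2 \cdot 9\right) = 9 \left(1 + 18\right) = 9 \cdot 19 = 171$)
$\sqrt{\frac{-18952 + L{\left(2 \left(-5\right) - 1 \right)}}{-12743 + 24352} + 20168} = \sqrt{\frac{-18952 + 171}{-12743 + 24352} + 20168} = \sqrt{- \frac{18781}{11609} + 20168} = \sqrt{\frac{234111531}{11609}} = \frac{\sqrt{2717800763379}}{11609}$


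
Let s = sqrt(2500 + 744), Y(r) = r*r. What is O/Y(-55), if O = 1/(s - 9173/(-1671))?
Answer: -15328083/27146004771875 + 5584482*sqrt(811)/27146004771875 ≈ 5.2939e-6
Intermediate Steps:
Y(r) = r**2
s = 2*sqrt(811) (s = sqrt(3244) = 2*sqrt(811) ≈ 56.956)
O = 1/(9173/1671 + 2*sqrt(811)) (O = 1/(2*sqrt(811) - 9173/(-1671)) = 1/(2*sqrt(811) - 9173*(-1/1671)) = 1/(2*sqrt(811) + 9173/1671) = 1/(9173/1671 + 2*sqrt(811)) ≈ 0.016014)
O/Y(-55) = (-15328083/8973885875 + 5584482*sqrt(811)/8973885875)/((-55)**2) = (-15328083/8973885875 + 5584482*sqrt(811)/8973885875)/3025 = (-15328083/8973885875 + 5584482*sqrt(811)/8973885875)*(1/3025) = -15328083/27146004771875 + 5584482*sqrt(811)/27146004771875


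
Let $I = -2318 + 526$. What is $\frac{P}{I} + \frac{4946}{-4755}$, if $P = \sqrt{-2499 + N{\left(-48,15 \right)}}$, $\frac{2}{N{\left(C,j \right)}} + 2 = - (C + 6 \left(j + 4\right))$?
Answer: $- \frac{4946}{4755} - \frac{i \sqrt{2888878}}{60928} \approx -1.0402 - 0.027896 i$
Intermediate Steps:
$I = -1792$
$N{\left(C,j \right)} = \frac{2}{-26 - C - 6 j}$ ($N{\left(C,j \right)} = \frac{2}{-2 - \left(C + 6 \left(j + 4\right)\right)} = \frac{2}{-2 - \left(C + 6 \left(4 + j\right)\right)} = \frac{2}{-2 - \left(C + \left(24 + 6 j\right)\right)} = \frac{2}{-2 - \left(24 + C + 6 j\right)} = \frac{2}{-26 - C - 6 j}$)
$P = \frac{i \sqrt{2888878}}{34}$ ($P = \sqrt{-2499 - \frac{2}{26 - 48 + 6 \cdot 15}} = \sqrt{-2499 - \frac{2}{26 - 48 + 90}} = \sqrt{-2499 - \frac{2}{68}} = \sqrt{-2499 - \frac{1}{34}} = \sqrt{- \frac{84967}{34}} = \frac{i \sqrt{2888878}}{34} \approx 49.99 i$)
$\frac{P}{I} + \frac{4946}{-4755} = \frac{\frac{1}{34} i \sqrt{2888878}}{-1792} + \frac{4946}{-4755} = \frac{i \sqrt{2888878}}{34} \left(- \frac{1}{1792}\right) + 4946 \left(- \frac{1}{4755}\right) = - \frac{i \sqrt{2888878}}{60928} - \frac{4946}{4755} = - \frac{4946}{4755} - \frac{i \sqrt{2888878}}{60928}$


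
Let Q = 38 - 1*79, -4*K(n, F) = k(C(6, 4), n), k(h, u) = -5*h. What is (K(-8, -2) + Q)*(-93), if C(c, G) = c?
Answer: 6231/2 ≈ 3115.5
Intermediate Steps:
K(n, F) = 15/2 (K(n, F) = -(-5)*6/4 = -1/4*(-30) = 15/2)
Q = -41 (Q = 38 - 79 = -41)
(K(-8, -2) + Q)*(-93) = (15/2 - 41)*(-93) = -67/2*(-93) = 6231/2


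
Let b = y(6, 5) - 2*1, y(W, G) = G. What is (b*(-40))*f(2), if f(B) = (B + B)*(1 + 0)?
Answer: -480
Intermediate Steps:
f(B) = 2*B (f(B) = (2*B)*1 = 2*B)
b = 3 (b = 5 - 2*1 = 5 - 2 = 3)
(b*(-40))*f(2) = (3*(-40))*(2*2) = -120*4 = -480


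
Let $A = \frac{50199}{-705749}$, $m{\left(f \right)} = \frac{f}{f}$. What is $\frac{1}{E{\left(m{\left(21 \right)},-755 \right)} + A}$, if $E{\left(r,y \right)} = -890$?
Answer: $- \frac{705749}{628166809} \approx -0.0011235$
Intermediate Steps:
$m{\left(f \right)} = 1$
$A = - \frac{50199}{705749}$ ($A = 50199 \left(- \frac{1}{705749}\right) = - \frac{50199}{705749} \approx -0.071129$)
$\frac{1}{E{\left(m{\left(21 \right)},-755 \right)} + A} = \frac{1}{-890 - \frac{50199}{705749}} = \frac{1}{- \frac{628166809}{705749}} = - \frac{705749}{628166809}$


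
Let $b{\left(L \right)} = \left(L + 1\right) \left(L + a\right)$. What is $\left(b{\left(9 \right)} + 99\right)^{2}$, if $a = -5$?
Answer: $19321$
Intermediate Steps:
$b{\left(L \right)} = \left(1 + L\right) \left(-5 + L\right)$ ($b{\left(L \right)} = \left(L + 1\right) \left(L - 5\right) = \left(1 + L\right) \left(-5 + L\right)$)
$\left(b{\left(9 \right)} + 99\right)^{2} = \left(\left(-5 + 9^{2} - 36\right) + 99\right)^{2} = \left(\left(-5 + 81 - 36\right) + 99\right)^{2} = \left(40 + 99\right)^{2} = 139^{2} = 19321$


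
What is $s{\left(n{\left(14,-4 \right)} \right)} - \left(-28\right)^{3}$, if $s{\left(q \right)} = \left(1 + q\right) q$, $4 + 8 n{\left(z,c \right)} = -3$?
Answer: $\frac{1404921}{64} \approx 21952.0$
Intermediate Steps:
$n{\left(z,c \right)} = - \frac{7}{8}$ ($n{\left(z,c \right)} = - \frac{1}{2} + \frac{1}{8} \left(-3\right) = - \frac{1}{2} - \frac{3}{8} = - \frac{7}{8}$)
$s{\left(q \right)} = q \left(1 + q\right)$
$s{\left(n{\left(14,-4 \right)} \right)} - \left(-28\right)^{3} = - \frac{7 \left(1 - \frac{7}{8}\right)}{8} - \left(-28\right)^{3} = \left(- \frac{7}{8}\right) \frac{1}{8} - -21952 = - \frac{7}{64} + 21952 = \frac{1404921}{64}$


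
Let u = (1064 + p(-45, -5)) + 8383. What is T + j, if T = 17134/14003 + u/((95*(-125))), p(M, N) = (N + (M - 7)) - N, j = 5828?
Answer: 10201942427/1750375 ≈ 5828.4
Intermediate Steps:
p(M, N) = -7 + M (p(M, N) = (N + (-7 + M)) - N = (-7 + M + N) - N = -7 + M)
u = 9395 (u = (1064 + (-7 - 45)) + 8383 = (1064 - 52) + 8383 = 1012 + 8383 = 9395)
T = 756927/1750375 (T = 17134/14003 + 9395/((95*(-125))) = 17134*(1/14003) + 9395/(-11875) = 17134/14003 + 9395*(-1/11875) = 17134/14003 - 1879/2375 = 756927/1750375 ≈ 0.43244)
T + j = 756927/1750375 + 5828 = 10201942427/1750375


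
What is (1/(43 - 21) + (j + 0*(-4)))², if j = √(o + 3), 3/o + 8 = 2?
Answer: 1211/484 + √10/22 ≈ 2.6458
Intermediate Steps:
o = -½ (o = 3/(-8 + 2) = 3/(-6) = 3*(-⅙) = -½ ≈ -0.50000)
j = √10/2 (j = √(-½ + 3) = √(5/2) = √10/2 ≈ 1.5811)
(1/(43 - 21) + (j + 0*(-4)))² = (1/(43 - 21) + (√10/2 + 0*(-4)))² = (1/22 + (√10/2 + 0))² = (1/22 + √10/2)²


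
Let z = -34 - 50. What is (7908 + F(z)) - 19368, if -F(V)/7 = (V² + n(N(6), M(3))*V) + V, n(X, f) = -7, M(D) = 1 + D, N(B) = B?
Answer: -64380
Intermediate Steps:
z = -84
F(V) = -7*V² + 42*V (F(V) = -7*((V² - 7*V) + V) = -7*(V² - 6*V) = -7*V² + 42*V)
(7908 + F(z)) - 19368 = (7908 + 7*(-84)*(6 - 1*(-84))) - 19368 = (7908 + 7*(-84)*(6 + 84)) - 19368 = (7908 + 7*(-84)*90) - 19368 = (7908 - 52920) - 19368 = -45012 - 19368 = -64380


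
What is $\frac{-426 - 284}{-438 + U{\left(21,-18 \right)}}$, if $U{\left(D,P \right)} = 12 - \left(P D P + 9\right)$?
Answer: $\frac{710}{7239} \approx 0.09808$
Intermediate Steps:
$U{\left(D,P \right)} = 3 - D P^{2}$ ($U{\left(D,P \right)} = 12 - \left(D P P + 9\right) = 12 - \left(D P^{2} + 9\right) = 12 - \left(9 + D P^{2}\right) = 3 - D P^{2}$)
$\frac{-426 - 284}{-438 + U{\left(21,-18 \right)}} = \frac{-426 - 284}{-438 + \left(3 - 21 \left(-18\right)^{2}\right)} = - \frac{710}{-438 + \left(3 - 21 \cdot 324\right)} = - \frac{710}{-438 + \left(3 - 6804\right)} = - \frac{710}{-438 - 6801} = - \frac{710}{-7239} = \left(-710\right) \left(- \frac{1}{7239}\right) = \frac{710}{7239}$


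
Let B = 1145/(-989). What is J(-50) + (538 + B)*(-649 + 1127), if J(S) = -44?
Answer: 253744370/989 ≈ 2.5657e+5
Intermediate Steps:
B = -1145/989 (B = 1145*(-1/989) = -1145/989 ≈ -1.1577)
J(-50) + (538 + B)*(-649 + 1127) = -44 + (538 - 1145/989)*(-649 + 1127) = -44 + (530937/989)*478 = -44 + 253787886/989 = 253744370/989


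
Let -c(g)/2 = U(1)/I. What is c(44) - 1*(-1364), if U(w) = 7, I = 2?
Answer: 1357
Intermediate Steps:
c(g) = -7 (c(g) = -14/2 = -2*7/2 = -7)
c(44) - 1*(-1364) = -7 - 1*(-1364) = -7 + 1364 = 1357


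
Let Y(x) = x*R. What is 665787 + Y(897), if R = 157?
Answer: 806616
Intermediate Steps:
Y(x) = 157*x (Y(x) = x*157 = 157*x)
665787 + Y(897) = 665787 + 157*897 = 665787 + 140829 = 806616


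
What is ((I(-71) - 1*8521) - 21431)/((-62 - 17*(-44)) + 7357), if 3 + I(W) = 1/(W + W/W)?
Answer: -2096851/563010 ≈ -3.7244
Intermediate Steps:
I(W) = -3 + 1/(1 + W) (I(W) = -3 + 1/(W + W/W) = -3 + 1/(W + 1) = -3 + 1/(1 + W))
((I(-71) - 1*8521) - 21431)/((-62 - 17*(-44)) + 7357) = (((-2 - 3*(-71))/(1 - 71) - 1*8521) - 21431)/((-62 - 17*(-44)) + 7357) = (((-2 + 213)/(-70) - 8521) - 21431)/((-62 + 748) + 7357) = ((-1/70*211 - 8521) - 21431)/(686 + 7357) = ((-211/70 - 8521) - 21431)/8043 = (-596681/70 - 21431)*(1/8043) = -2096851/70*1/8043 = -2096851/563010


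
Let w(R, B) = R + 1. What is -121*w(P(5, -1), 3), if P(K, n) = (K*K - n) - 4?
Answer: -2783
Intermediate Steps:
P(K, n) = -4 + K² - n (P(K, n) = (K² - n) - 4 = -4 + K² - n)
w(R, B) = 1 + R
-121*w(P(5, -1), 3) = -121*(1 + (-4 + 5² - 1*(-1))) = -121*(1 + (-4 + 25 + 1)) = -121*(1 + 22) = -121*23 = -2783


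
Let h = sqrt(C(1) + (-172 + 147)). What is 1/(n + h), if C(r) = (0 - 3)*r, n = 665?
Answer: 95/63179 - 2*I*sqrt(7)/442253 ≈ 0.0015037 - 1.1965e-5*I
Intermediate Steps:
C(r) = -3*r
h = 2*I*sqrt(7) (h = sqrt(-3*1 + (-172 + 147)) = sqrt(-3 - 25) = sqrt(-28) = 2*I*sqrt(7) ≈ 5.2915*I)
1/(n + h) = 1/(665 + 2*I*sqrt(7))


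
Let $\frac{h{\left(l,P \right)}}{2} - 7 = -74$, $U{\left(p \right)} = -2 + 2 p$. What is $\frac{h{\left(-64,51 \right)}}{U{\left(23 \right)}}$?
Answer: $- \frac{67}{22} \approx -3.0455$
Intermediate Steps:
$h{\left(l,P \right)} = -134$ ($h{\left(l,P \right)} = 14 + 2 \left(-74\right) = 14 - 148 = -134$)
$\frac{h{\left(-64,51 \right)}}{U{\left(23 \right)}} = - \frac{134}{-2 + 2 \cdot 23} = - \frac{134}{-2 + 46} = - \frac{134}{44} = \left(-134\right) \frac{1}{44} = - \frac{67}{22}$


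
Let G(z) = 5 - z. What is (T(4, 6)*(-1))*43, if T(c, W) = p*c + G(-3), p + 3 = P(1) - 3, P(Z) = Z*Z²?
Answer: 516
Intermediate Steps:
P(Z) = Z³
p = -5 (p = -3 + (1³ - 3) = -3 + (1 - 3) = -3 - 2 = -5)
T(c, W) = 8 - 5*c (T(c, W) = -5*c + (5 - 1*(-3)) = -5*c + (5 + 3) = -5*c + 8 = 8 - 5*c)
(T(4, 6)*(-1))*43 = ((8 - 5*4)*(-1))*43 = ((8 - 20)*(-1))*43 = -12*(-1)*43 = 12*43 = 516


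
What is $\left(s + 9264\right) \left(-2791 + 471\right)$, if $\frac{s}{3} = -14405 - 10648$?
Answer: $152876400$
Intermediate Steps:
$s = -75159$ ($s = 3 \left(-14405 - 10648\right) = 3 \left(-25053\right) = -75159$)
$\left(s + 9264\right) \left(-2791 + 471\right) = \left(-75159 + 9264\right) \left(-2791 + 471\right) = \left(-65895\right) \left(-2320\right) = 152876400$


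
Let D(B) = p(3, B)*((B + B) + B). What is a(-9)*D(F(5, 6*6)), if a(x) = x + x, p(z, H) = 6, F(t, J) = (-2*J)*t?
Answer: 116640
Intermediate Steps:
F(t, J) = -2*J*t
a(x) = 2*x
D(B) = 18*B (D(B) = 6*((B + B) + B) = 6*(2*B + B) = 6*(3*B) = 18*B)
a(-9)*D(F(5, 6*6)) = (2*(-9))*(18*(-2*6*6*5)) = -324*(-2*36*5) = -324*(-360) = -18*(-6480) = 116640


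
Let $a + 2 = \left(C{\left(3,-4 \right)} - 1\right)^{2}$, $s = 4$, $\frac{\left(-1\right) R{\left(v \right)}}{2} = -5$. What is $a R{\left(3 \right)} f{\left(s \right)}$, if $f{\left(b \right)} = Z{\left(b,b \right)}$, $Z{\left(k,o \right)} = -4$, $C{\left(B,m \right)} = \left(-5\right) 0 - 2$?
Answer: $-280$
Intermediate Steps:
$R{\left(v \right)} = 10$ ($R{\left(v \right)} = \left(-2\right) \left(-5\right) = 10$)
$C{\left(B,m \right)} = -2$ ($C{\left(B,m \right)} = 0 - 2 = -2$)
$f{\left(b \right)} = -4$
$a = 7$ ($a = -2 + \left(-2 - 1\right)^{2} = -2 + \left(-3\right)^{2} = -2 + 9 = 7$)
$a R{\left(3 \right)} f{\left(s \right)} = 7 \cdot 10 \left(-4\right) = 70 \left(-4\right) = -280$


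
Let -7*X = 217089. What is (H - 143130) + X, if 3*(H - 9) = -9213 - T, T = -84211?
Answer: -3131822/21 ≈ -1.4913e+5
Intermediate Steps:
X = -217089/7 (X = -1/7*217089 = -217089/7 ≈ -31013.)
H = 75025/3 (H = 9 + (-9213 - 1*(-84211))/3 = 9 + (-9213 + 84211)/3 = 9 + (1/3)*74998 = 9 + 74998/3 = 75025/3 ≈ 25008.)
(H - 143130) + X = (75025/3 - 143130) - 217089/7 = -354365/3 - 217089/7 = -3131822/21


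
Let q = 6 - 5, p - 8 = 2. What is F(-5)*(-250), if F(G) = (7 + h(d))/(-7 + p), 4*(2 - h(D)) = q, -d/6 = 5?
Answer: -4375/6 ≈ -729.17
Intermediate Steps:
d = -30 (d = -6*5 = -30)
p = 10 (p = 8 + 2 = 10)
q = 1
h(D) = 7/4 (h(D) = 2 - ¼*1 = 2 - ¼ = 7/4)
F(G) = 35/12 (F(G) = (7 + 7/4)/(-7 + 10) = (35/4)/3 = (35/4)*(⅓) = 35/12)
F(-5)*(-250) = (35/12)*(-250) = -4375/6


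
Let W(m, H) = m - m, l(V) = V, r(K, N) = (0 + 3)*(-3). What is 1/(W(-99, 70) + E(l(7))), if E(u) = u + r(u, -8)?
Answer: -½ ≈ -0.50000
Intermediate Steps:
r(K, N) = -9 (r(K, N) = 3*(-3) = -9)
W(m, H) = 0
E(u) = -9 + u (E(u) = u - 9 = -9 + u)
1/(W(-99, 70) + E(l(7))) = 1/(0 + (-9 + 7)) = 1/(0 - 2) = 1/(-2) = -½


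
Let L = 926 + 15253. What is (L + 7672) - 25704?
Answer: -1853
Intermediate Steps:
L = 16179
(L + 7672) - 25704 = (16179 + 7672) - 25704 = 23851 - 25704 = -1853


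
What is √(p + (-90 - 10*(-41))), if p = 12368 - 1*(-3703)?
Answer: √16391 ≈ 128.03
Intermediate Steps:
p = 16071 (p = 12368 + 3703 = 16071)
√(p + (-90 - 10*(-41))) = √(16071 + (-90 - 10*(-41))) = √(16071 + (-90 + 410)) = √(16071 + 320) = √16391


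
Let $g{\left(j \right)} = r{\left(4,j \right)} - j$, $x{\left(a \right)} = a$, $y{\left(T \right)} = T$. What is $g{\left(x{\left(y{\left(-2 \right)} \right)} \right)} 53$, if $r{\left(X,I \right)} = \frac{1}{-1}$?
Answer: $53$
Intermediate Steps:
$r{\left(X,I \right)} = -1$
$g{\left(j \right)} = -1 - j$
$g{\left(x{\left(y{\left(-2 \right)} \right)} \right)} 53 = \left(-1 - -2\right) 53 = \left(-1 + 2\right) 53 = 1 \cdot 53 = 53$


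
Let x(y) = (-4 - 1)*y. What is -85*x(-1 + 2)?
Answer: 425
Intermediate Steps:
x(y) = -5*y
-85*x(-1 + 2) = -(-425)*(-1 + 2) = -(-425) = -85*(-5) = 425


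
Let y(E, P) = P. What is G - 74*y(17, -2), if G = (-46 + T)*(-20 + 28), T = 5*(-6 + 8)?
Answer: -140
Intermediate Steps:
T = 10 (T = 5*2 = 10)
G = -288 (G = (-46 + 10)*(-20 + 28) = -36*8 = -288)
G - 74*y(17, -2) = -288 - 74*(-2) = -288 + 148 = -140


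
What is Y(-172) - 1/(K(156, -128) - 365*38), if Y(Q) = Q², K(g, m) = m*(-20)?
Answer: 334595041/11310 ≈ 29584.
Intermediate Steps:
K(g, m) = -20*m
Y(-172) - 1/(K(156, -128) - 365*38) = (-172)² - 1/(-20*(-128) - 365*38) = 29584 - 1/(2560 - 13870) = 29584 - 1/(-11310) = 29584 - 1*(-1/11310) = 29584 + 1/11310 = 334595041/11310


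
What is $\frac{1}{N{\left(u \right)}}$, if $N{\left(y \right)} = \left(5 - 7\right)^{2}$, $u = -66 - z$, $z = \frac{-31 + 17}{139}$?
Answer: $\frac{1}{4} \approx 0.25$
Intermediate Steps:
$z = - \frac{14}{139}$ ($z = \left(-14\right) \frac{1}{139} = - \frac{14}{139} \approx -0.10072$)
$u = - \frac{9160}{139}$ ($u = -66 - - \frac{14}{139} = -66 + \frac{14}{139} = - \frac{9160}{139} \approx -65.899$)
$N{\left(y \right)} = 4$ ($N{\left(y \right)} = \left(-2\right)^{2} = 4$)
$\frac{1}{N{\left(u \right)}} = \frac{1}{4}$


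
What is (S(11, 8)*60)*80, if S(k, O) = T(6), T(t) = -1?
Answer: -4800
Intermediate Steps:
S(k, O) = -1
(S(11, 8)*60)*80 = -1*60*80 = -60*80 = -4800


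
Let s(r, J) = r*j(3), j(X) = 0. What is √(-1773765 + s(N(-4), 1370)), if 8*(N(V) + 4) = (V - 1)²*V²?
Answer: 3*I*√197085 ≈ 1331.8*I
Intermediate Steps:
N(V) = -4 + V²*(-1 + V)²/8 (N(V) = -4 + ((V - 1)²*V²)/8 = -4 + ((-1 + V)²*V²)/8 = -4 + (V²*(-1 + V)²)/8 = -4 + V²*(-1 + V)²/8)
s(r, J) = 0 (s(r, J) = r*0 = 0)
√(-1773765 + s(N(-4), 1370)) = √(-1773765 + 0) = √(-1773765) = 3*I*√197085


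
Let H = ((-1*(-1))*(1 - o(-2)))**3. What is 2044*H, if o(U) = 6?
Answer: -255500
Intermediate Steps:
H = -125 (H = ((-1*(-1))*(1 - 1*6))**3 = (1*(1 - 6))**3 = (1*(-5))**3 = (-5)**3 = -125)
2044*H = 2044*(-125) = -255500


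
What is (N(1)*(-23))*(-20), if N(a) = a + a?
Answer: 920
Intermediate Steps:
N(a) = 2*a
(N(1)*(-23))*(-20) = ((2*1)*(-23))*(-20) = (2*(-23))*(-20) = -46*(-20) = 920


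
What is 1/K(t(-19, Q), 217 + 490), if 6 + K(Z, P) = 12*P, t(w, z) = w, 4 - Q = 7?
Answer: 1/8478 ≈ 0.00011795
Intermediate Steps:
Q = -3 (Q = 4 - 1*7 = 4 - 7 = -3)
K(Z, P) = -6 + 12*P
1/K(t(-19, Q), 217 + 490) = 1/(-6 + 12*(217 + 490)) = 1/(-6 + 12*707) = 1/(-6 + 8484) = 1/8478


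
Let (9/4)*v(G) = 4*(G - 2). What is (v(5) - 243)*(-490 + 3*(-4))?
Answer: 357926/3 ≈ 1.1931e+5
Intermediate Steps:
v(G) = -32/9 + 16*G/9 (v(G) = 4*(4*(G - 2))/9 = 4*(4*(-2 + G))/9 = 4*(-8 + 4*G)/9 = -32/9 + 16*G/9)
(v(5) - 243)*(-490 + 3*(-4)) = ((-32/9 + (16/9)*5) - 243)*(-490 + 3*(-4)) = ((-32/9 + 80/9) - 243)*(-490 - 12) = (16/3 - 243)*(-502) = -713/3*(-502) = 357926/3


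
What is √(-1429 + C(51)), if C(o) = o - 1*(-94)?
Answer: 2*I*√321 ≈ 35.833*I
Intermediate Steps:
C(o) = 94 + o (C(o) = o + 94 = 94 + o)
√(-1429 + C(51)) = √(-1429 + (94 + 51)) = √(-1429 + 145) = √(-1284) = 2*I*√321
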